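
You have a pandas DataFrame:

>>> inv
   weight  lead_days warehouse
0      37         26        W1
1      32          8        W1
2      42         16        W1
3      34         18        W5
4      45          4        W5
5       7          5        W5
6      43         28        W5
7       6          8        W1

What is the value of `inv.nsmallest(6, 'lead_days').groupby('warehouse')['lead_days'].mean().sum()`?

take 6 rows with smallest lead_days:
   weight  lead_days warehouse
4      45          4        W5
5       7          5        W5
1      32          8        W1
7       6          8        W1
2      42         16        W1
3      34         18        W5
group by warehouse, mean of lead_days:
warehouse
W1    10.666667
W5     9.000000
Name: lead_days, dtype: float64
Finally, sum of the resulting series = 19.6666666667.

19.6666666667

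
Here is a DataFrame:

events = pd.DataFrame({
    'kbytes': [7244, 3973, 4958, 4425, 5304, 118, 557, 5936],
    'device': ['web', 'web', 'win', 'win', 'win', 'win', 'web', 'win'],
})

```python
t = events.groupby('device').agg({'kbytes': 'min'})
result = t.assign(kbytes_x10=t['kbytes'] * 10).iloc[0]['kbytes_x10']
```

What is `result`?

5570

group by device, min of kbytes:
        kbytes
device        
web        557
win        118
add column kbytes_x10 = t['kbytes'] * 10:
        kbytes  kbytes_x10
device                    
web        557        5570
win        118        1180
value at position 0, column 'kbytes_x10' → 5570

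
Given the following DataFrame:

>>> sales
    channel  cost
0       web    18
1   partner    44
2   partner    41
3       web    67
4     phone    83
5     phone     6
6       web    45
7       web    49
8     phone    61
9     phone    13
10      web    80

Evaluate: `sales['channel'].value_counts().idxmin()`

value_counts of channel:
channel
web        5
phone      4
partner    2
Name: count, dtype: int64

partner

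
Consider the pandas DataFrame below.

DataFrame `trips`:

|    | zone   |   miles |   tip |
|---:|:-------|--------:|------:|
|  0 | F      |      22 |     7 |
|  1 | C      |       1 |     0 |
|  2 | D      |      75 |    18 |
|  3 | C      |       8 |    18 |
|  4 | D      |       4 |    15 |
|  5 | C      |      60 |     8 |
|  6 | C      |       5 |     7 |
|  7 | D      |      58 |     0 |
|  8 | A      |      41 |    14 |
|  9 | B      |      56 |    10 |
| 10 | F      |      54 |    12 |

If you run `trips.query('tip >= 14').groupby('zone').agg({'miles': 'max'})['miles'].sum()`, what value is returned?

124

filter rows where tip >= 14:
  zone  miles  tip
2    D     75   18
3    C      8   18
4    D      4   15
8    A     41   14
group by zone, max of miles:
      miles
zone       
A        41
C         8
D        75
Reading off the sum of column 'miles', we get 124.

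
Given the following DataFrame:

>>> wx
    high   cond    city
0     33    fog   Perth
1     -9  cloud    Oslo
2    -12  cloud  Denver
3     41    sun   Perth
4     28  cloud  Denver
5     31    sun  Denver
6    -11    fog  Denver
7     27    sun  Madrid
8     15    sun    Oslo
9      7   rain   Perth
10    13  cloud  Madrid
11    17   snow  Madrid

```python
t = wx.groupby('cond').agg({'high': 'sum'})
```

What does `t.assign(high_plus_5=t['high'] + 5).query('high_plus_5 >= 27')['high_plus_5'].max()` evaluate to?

group by cond, sum of high:
       high
cond       
cloud    20
fog      22
rain      7
snow     17
sun     114
add column high_plus_5 = t['high'] + 5:
       high  high_plus_5
cond                    
cloud    20           25
fog      22           27
rain      7           12
snow     17           22
sun     114          119
filter rows where high_plus_5 >= 27:
      high  high_plus_5
cond                   
fog     22           27
sun    114          119
The max of column 'high_plus_5' is 119.

119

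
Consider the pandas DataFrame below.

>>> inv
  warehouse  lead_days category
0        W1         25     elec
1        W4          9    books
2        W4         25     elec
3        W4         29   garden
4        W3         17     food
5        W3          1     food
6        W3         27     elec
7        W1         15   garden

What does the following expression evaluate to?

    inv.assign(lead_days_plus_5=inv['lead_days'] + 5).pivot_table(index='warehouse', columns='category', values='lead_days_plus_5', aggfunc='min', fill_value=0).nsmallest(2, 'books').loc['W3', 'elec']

add column lead_days_plus_5 = inv['lead_days'] + 5:
  warehouse  lead_days category  lead_days_plus_5
0        W1         25     elec                30
1        W4          9    books                14
2        W4         25     elec                30
3        W4         29   garden                34
4        W3         17     food                22
5        W3          1     food                 6
6        W3         27     elec                32
7        W1         15   garden                20
pivot: rows=warehouse, cols=category, min(lead_days_plus_5):
category   books  elec  food  garden
warehouse                           
W1             0    30     0      20
W3             0    32     6       0
W4            14    30     0      34
take 2 rows with smallest books:
category   books  elec  food  garden
warehouse                           
W1             0    30     0      20
W3             0    32     6       0

32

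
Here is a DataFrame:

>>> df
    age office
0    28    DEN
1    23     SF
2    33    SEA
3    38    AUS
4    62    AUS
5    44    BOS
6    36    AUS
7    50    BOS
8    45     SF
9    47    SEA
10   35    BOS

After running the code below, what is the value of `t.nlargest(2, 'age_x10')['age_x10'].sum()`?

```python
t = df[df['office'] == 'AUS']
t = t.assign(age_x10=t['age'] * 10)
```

1000

filter rows where office == 'AUS':
   age office
3   38    AUS
4   62    AUS
6   36    AUS
add column age_x10 = t['age'] * 10:
   age office  age_x10
3   38    AUS      380
4   62    AUS      620
6   36    AUS      360
take 2 rows with largest age_x10:
   age office  age_x10
4   62    AUS      620
3   38    AUS      380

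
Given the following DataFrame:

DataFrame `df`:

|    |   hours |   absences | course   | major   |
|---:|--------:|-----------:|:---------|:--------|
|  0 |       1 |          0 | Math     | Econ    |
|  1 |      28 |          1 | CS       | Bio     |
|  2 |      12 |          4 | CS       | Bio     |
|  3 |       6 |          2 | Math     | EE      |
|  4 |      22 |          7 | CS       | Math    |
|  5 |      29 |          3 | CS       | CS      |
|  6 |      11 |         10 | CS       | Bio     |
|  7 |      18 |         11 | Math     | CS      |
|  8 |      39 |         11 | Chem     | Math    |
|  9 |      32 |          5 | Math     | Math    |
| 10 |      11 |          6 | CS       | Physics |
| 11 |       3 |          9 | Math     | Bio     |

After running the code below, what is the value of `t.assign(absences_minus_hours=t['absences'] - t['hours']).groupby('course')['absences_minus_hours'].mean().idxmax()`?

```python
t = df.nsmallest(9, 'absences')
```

take 9 rows with smallest absences:
    hours  absences course    major
0       1         0   Math     Econ
1      28         1     CS      Bio
3       6         2   Math       EE
5      29         3     CS       CS
2      12         4     CS      Bio
9      32         5   Math     Math
10     11         6     CS  Physics
4      22         7     CS     Math
11      3         9   Math      Bio
add column absences_minus_hours = t['absences'] - t['hours']:
    hours  absences course    major  absences_minus_hours
0       1         0   Math     Econ                    -1
1      28         1     CS      Bio                   -27
3       6         2   Math       EE                    -4
5      29         3     CS       CS                   -26
2      12         4     CS      Bio                    -8
9      32         5   Math     Math                   -27
10     11         6     CS  Physics                    -5
4      22         7     CS     Math                   -15
11      3         9   Math      Bio                     6
group by course, mean of absences_minus_hours:
course
CS     -16.2
Math    -6.5
Name: absences_minus_hours, dtype: float64
Reading off the label with the largest value, we get Math.

Math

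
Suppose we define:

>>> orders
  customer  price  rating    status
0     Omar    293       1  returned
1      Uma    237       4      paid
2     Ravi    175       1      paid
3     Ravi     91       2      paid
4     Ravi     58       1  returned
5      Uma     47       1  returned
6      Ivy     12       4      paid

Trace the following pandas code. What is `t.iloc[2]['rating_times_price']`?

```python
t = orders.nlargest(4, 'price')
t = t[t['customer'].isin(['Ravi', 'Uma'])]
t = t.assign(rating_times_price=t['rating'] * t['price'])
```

take 4 rows with largest price:
  customer  price  rating    status
0     Omar    293       1  returned
1      Uma    237       4      paid
2     Ravi    175       1      paid
3     Ravi     91       2      paid
filter rows where customer in ['Ravi', 'Uma']:
  customer  price  rating status
1      Uma    237       4   paid
2     Ravi    175       1   paid
3     Ravi     91       2   paid
add column rating_times_price = t['rating'] * t['price']:
  customer  price  rating status  rating_times_price
1      Uma    237       4   paid                 948
2     Ravi    175       1   paid                 175
3     Ravi     91       2   paid                 182
Taking the value at position 2, column 'rating_times_price' gives 182.

182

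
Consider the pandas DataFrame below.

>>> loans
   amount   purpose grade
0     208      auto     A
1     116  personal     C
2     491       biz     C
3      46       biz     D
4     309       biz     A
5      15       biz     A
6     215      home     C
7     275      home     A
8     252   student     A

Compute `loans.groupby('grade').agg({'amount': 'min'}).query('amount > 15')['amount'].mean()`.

group by grade, min of amount:
       amount
grade        
A          15
C         116
D          46
filter rows where amount > 15:
       amount
grade        
C         116
D          46

81.0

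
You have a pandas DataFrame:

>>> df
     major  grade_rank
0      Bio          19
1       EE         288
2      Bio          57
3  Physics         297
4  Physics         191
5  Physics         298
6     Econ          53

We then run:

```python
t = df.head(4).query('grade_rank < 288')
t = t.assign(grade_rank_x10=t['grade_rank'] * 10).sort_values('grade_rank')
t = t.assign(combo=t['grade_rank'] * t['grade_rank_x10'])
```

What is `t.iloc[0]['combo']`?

take first 4 rows:
     major  grade_rank
0      Bio          19
1       EE         288
2      Bio          57
3  Physics         297
filter rows where grade_rank < 288:
  major  grade_rank
0   Bio          19
2   Bio          57
add column grade_rank_x10 = t['grade_rank'] * 10:
  major  grade_rank  grade_rank_x10
0   Bio          19             190
2   Bio          57             570
sort by grade_rank:
  major  grade_rank  grade_rank_x10
0   Bio          19             190
2   Bio          57             570
add column combo = t['grade_rank'] * t['grade_rank_x10']:
  major  grade_rank  grade_rank_x10  combo
0   Bio          19             190   3610
2   Bio          57             570  32490
Reading off the value at position 0, column 'combo', we get 3610.

3610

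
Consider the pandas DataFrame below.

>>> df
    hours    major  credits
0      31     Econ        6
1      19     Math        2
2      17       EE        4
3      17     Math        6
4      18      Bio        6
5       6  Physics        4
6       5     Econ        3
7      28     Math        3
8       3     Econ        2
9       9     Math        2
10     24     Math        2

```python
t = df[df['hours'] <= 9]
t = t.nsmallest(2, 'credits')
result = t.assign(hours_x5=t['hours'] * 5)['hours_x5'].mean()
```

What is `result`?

filter rows where hours <= 9:
   hours    major  credits
5      6  Physics        4
6      5     Econ        3
8      3     Econ        2
9      9     Math        2
take 2 rows with smallest credits:
   hours major  credits
8      3  Econ        2
9      9  Math        2
add column hours_x5 = t['hours'] * 5:
   hours major  credits  hours_x5
8      3  Econ        2        15
9      9  Math        2        45
Hence 30.0.

30.0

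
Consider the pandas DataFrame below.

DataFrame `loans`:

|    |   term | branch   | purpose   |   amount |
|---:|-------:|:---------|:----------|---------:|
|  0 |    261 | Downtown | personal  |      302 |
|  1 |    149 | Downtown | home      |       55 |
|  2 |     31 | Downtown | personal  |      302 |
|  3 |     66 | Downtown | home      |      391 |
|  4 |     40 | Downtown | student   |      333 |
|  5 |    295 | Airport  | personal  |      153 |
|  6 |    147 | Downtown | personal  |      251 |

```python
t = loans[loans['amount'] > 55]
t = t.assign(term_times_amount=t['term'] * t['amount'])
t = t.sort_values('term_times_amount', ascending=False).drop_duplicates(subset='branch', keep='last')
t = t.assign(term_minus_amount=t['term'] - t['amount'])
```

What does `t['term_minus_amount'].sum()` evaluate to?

-129

filter rows where amount > 55:
   term    branch   purpose  amount
0   261  Downtown  personal     302
2    31  Downtown  personal     302
3    66  Downtown      home     391
4    40  Downtown   student     333
5   295   Airport  personal     153
6   147  Downtown  personal     251
add column term_times_amount = t['term'] * t['amount']:
   term    branch   purpose  amount  term_times_amount
0   261  Downtown  personal     302              78822
2    31  Downtown  personal     302               9362
3    66  Downtown      home     391              25806
4    40  Downtown   student     333              13320
5   295   Airport  personal     153              45135
6   147  Downtown  personal     251              36897
sort by term_times_amount descending:
   term    branch   purpose  amount  term_times_amount
0   261  Downtown  personal     302              78822
5   295   Airport  personal     153              45135
6   147  Downtown  personal     251              36897
3    66  Downtown      home     391              25806
4    40  Downtown   student     333              13320
2    31  Downtown  personal     302               9362
drop duplicate branch (keep=last):
   term    branch   purpose  amount  term_times_amount
5   295   Airport  personal     153              45135
2    31  Downtown  personal     302               9362
add column term_minus_amount = t['term'] - t['amount']:
   term    branch   purpose  amount  term_times_amount  term_minus_amount
5   295   Airport  personal     153              45135                142
2    31  Downtown  personal     302               9362               -271
Reading off the sum of column 'term_minus_amount', we get -129.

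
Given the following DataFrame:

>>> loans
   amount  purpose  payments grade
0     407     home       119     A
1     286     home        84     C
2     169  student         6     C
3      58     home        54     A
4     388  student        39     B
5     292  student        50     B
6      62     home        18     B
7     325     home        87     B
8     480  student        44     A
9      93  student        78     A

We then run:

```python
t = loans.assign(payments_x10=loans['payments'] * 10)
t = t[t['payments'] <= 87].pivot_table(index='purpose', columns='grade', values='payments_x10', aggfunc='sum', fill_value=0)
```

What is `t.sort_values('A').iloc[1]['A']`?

1220

add column payments_x10 = loans['payments'] * 10:
   amount  purpose  payments grade  payments_x10
0     407     home       119     A          1190
1     286     home        84     C           840
2     169  student         6     C            60
3      58     home        54     A           540
4     388  student        39     B           390
5     292  student        50     B           500
6      62     home        18     B           180
7     325     home        87     B           870
8     480  student        44     A           440
9      93  student        78     A           780
filter rows where payments <= 87:
   amount  purpose  payments grade  payments_x10
1     286     home        84     C           840
2     169  student         6     C            60
3      58     home        54     A           540
4     388  student        39     B           390
5     292  student        50     B           500
6      62     home        18     B           180
7     325     home        87     B           870
8     480  student        44     A           440
9      93  student        78     A           780
pivot: rows=purpose, cols=grade, sum(payments_x10):
grade       A     B    C
purpose                 
home      540  1050  840
student  1220   890   60
sort by A:
grade       A     B    C
purpose                 
home      540  1050  840
student  1220   890   60
The value at position 1, column 'A' is 1220.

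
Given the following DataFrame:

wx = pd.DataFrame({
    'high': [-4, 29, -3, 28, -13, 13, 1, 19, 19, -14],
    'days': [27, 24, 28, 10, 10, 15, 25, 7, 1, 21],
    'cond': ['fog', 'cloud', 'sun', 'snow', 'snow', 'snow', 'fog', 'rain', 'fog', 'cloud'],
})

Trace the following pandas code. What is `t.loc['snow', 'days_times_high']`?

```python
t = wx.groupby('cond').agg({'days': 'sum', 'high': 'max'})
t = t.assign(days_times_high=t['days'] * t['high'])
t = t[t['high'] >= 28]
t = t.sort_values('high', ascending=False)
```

group by cond: sum(days), max(high):
       days  high
cond             
cloud    45    29
fog      53    19
rain      7    19
snow     35    28
sun      28    -3
add column days_times_high = t['days'] * t['high']:
       days  high  days_times_high
cond                              
cloud    45    29             1305
fog      53    19             1007
rain      7    19              133
snow     35    28              980
sun      28    -3              -84
filter rows where high >= 28:
       days  high  days_times_high
cond                              
cloud    45    29             1305
snow     35    28              980
sort by high descending:
       days  high  days_times_high
cond                              
cloud    45    29             1305
snow     35    28              980
Finally, value at row 'snow', column 'days_times_high' = 980.

980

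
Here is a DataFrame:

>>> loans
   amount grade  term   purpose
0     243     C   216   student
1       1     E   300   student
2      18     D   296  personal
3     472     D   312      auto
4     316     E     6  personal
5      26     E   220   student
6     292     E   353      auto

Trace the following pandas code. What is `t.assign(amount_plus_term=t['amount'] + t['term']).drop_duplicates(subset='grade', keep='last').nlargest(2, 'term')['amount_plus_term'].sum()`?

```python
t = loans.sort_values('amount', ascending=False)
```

sort by amount descending:
   amount grade  term   purpose
3     472     D   312      auto
4     316     E     6  personal
6     292     E   353      auto
0     243     C   216   student
5      26     E   220   student
2      18     D   296  personal
1       1     E   300   student
add column amount_plus_term = t['amount'] + t['term']:
   amount grade  term   purpose  amount_plus_term
3     472     D   312      auto               784
4     316     E     6  personal               322
6     292     E   353      auto               645
0     243     C   216   student               459
5      26     E   220   student               246
2      18     D   296  personal               314
1       1     E   300   student               301
drop duplicate grade (keep=last):
   amount grade  term   purpose  amount_plus_term
0     243     C   216   student               459
2      18     D   296  personal               314
1       1     E   300   student               301
take 2 rows with largest term:
   amount grade  term   purpose  amount_plus_term
1       1     E   300   student               301
2      18     D   296  personal               314

615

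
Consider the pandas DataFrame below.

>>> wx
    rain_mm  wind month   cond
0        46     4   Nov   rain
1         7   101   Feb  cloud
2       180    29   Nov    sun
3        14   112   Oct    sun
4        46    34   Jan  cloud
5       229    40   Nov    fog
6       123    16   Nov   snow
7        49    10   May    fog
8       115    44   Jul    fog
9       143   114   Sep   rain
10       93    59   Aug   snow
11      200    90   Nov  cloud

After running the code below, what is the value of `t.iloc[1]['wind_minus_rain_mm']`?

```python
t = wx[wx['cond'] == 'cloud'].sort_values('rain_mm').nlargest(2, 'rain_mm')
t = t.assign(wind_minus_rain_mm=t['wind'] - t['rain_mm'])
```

-12

filter rows where cond == 'cloud':
    rain_mm  wind month   cond
1         7   101   Feb  cloud
4        46    34   Jan  cloud
11      200    90   Nov  cloud
sort by rain_mm:
    rain_mm  wind month   cond
1         7   101   Feb  cloud
4        46    34   Jan  cloud
11      200    90   Nov  cloud
take 2 rows with largest rain_mm:
    rain_mm  wind month   cond
11      200    90   Nov  cloud
4        46    34   Jan  cloud
add column wind_minus_rain_mm = t['wind'] - t['rain_mm']:
    rain_mm  wind month   cond  wind_minus_rain_mm
11      200    90   Nov  cloud                -110
4        46    34   Jan  cloud                 -12
value at position 1, column 'wind_minus_rain_mm' → -12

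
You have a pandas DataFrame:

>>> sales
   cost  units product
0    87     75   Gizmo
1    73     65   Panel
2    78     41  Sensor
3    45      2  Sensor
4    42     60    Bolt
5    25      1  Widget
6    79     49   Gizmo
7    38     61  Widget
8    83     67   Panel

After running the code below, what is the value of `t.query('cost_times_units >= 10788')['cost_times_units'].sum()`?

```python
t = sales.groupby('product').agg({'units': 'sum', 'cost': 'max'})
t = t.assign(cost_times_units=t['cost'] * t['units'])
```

group by product: sum(units), max(cost):
         units  cost
product             
Bolt        60    42
Gizmo      124    87
Panel      132    83
Sensor      43    78
Widget      62    38
add column cost_times_units = t['cost'] * t['units']:
         units  cost  cost_times_units
product                               
Bolt        60    42              2520
Gizmo      124    87             10788
Panel      132    83             10956
Sensor      43    78              3354
Widget      62    38              2356
filter rows where cost_times_units >= 10788:
         units  cost  cost_times_units
product                               
Gizmo      124    87             10788
Panel      132    83             10956
Reading off the sum of column 'cost_times_units', we get 21744.

21744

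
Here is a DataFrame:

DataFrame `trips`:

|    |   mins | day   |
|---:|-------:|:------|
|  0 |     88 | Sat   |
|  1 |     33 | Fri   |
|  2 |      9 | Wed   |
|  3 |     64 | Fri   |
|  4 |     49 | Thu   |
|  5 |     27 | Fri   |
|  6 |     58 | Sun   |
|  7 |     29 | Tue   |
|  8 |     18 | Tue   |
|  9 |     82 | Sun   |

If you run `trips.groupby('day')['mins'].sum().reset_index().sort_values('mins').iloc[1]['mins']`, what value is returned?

group by day, sum of mins:
day
Fri    124
Sat     88
Sun    140
Thu     49
Tue     47
Wed      9
Name: mins, dtype: int64
reset_index():
   day  mins
0  Fri   124
1  Sat    88
2  Sun   140
3  Thu    49
4  Tue    47
5  Wed     9
sort by mins:
   day  mins
5  Wed     9
4  Tue    47
3  Thu    49
1  Sat    88
0  Fri   124
2  Sun   140
Hence 47.

47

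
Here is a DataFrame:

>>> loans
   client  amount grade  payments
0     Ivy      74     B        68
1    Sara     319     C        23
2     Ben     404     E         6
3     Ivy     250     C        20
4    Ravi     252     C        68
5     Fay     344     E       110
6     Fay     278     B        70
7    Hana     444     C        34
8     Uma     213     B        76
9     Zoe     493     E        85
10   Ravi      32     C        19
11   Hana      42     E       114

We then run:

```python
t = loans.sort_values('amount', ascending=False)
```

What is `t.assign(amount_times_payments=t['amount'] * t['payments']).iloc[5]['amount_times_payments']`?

19460

sort by amount descending:
   client  amount grade  payments
9     Zoe     493     E        85
7    Hana     444     C        34
2     Ben     404     E         6
5     Fay     344     E       110
1    Sara     319     C        23
6     Fay     278     B        70
4    Ravi     252     C        68
3     Ivy     250     C        20
8     Uma     213     B        76
0     Ivy      74     B        68
11   Hana      42     E       114
10   Ravi      32     C        19
add column amount_times_payments = t['amount'] * t['payments']:
   client  amount grade  payments  amount_times_payments
9     Zoe     493     E        85                  41905
7    Hana     444     C        34                  15096
2     Ben     404     E         6                   2424
5     Fay     344     E       110                  37840
1    Sara     319     C        23                   7337
6     Fay     278     B        70                  19460
4    Ravi     252     C        68                  17136
3     Ivy     250     C        20                   5000
8     Uma     213     B        76                  16188
0     Ivy      74     B        68                   5032
11   Hana      42     E       114                   4788
10   Ravi      32     C        19                    608
value at position 5, column 'amount_times_payments' → 19460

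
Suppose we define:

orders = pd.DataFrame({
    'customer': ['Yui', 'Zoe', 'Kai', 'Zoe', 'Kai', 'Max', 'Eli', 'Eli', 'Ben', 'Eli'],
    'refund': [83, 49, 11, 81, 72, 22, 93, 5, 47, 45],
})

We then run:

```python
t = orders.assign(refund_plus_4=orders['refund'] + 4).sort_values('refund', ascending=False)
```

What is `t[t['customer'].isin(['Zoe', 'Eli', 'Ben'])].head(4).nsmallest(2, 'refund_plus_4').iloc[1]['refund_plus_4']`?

53

add column refund_plus_4 = orders['refund'] + 4:
  customer  refund  refund_plus_4
0      Yui      83             87
1      Zoe      49             53
2      Kai      11             15
3      Zoe      81             85
4      Kai      72             76
5      Max      22             26
6      Eli      93             97
7      Eli       5              9
8      Ben      47             51
9      Eli      45             49
sort by refund descending:
  customer  refund  refund_plus_4
6      Eli      93             97
0      Yui      83             87
3      Zoe      81             85
4      Kai      72             76
1      Zoe      49             53
8      Ben      47             51
9      Eli      45             49
5      Max      22             26
2      Kai      11             15
7      Eli       5              9
filter rows where customer in ['Zoe', 'Eli', 'Ben']:
  customer  refund  refund_plus_4
6      Eli      93             97
3      Zoe      81             85
1      Zoe      49             53
8      Ben      47             51
9      Eli      45             49
7      Eli       5              9
take first 4 rows:
  customer  refund  refund_plus_4
6      Eli      93             97
3      Zoe      81             85
1      Zoe      49             53
8      Ben      47             51
take 2 rows with smallest refund_plus_4:
  customer  refund  refund_plus_4
8      Ben      47             51
1      Zoe      49             53
So iloc[1]['refund_plus_4'] = 53.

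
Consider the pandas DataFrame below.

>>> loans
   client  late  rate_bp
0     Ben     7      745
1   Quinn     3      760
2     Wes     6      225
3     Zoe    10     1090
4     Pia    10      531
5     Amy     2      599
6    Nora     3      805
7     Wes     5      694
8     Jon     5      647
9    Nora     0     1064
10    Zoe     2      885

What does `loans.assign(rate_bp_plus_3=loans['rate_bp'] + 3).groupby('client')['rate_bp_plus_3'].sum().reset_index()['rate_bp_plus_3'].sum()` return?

8078

add column rate_bp_plus_3 = loans['rate_bp'] + 3:
   client  late  rate_bp  rate_bp_plus_3
0     Ben     7      745             748
1   Quinn     3      760             763
2     Wes     6      225             228
3     Zoe    10     1090            1093
4     Pia    10      531             534
5     Amy     2      599             602
6    Nora     3      805             808
7     Wes     5      694             697
8     Jon     5      647             650
9    Nora     0     1064            1067
10    Zoe     2      885             888
group by client, sum of rate_bp_plus_3:
client
Amy       602
Ben       748
Jon       650
Nora     1875
Pia       534
Quinn     763
Wes       925
Zoe      1981
Name: rate_bp_plus_3, dtype: int64
reset_index():
  client  rate_bp_plus_3
0    Amy             602
1    Ben             748
2    Jon             650
3   Nora            1875
4    Pia             534
5  Quinn             763
6    Wes             925
7    Zoe            1981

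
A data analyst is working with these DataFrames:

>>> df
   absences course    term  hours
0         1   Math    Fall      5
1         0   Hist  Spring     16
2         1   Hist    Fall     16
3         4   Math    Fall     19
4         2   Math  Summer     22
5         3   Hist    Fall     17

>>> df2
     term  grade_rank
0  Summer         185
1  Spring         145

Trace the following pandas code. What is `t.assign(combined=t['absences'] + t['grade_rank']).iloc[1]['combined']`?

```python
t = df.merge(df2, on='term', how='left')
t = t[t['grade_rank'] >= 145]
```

merge on 'term' (how='left') → 6 rows:
   absences course    term  hours  grade_rank
0         1   Math    Fall      5         NaN
1         0   Hist  Spring     16       145.0
2         1   Hist    Fall     16         NaN
3         4   Math    Fall     19         NaN
4         2   Math  Summer     22       185.0
5         3   Hist    Fall     17         NaN
filter rows where grade_rank >= 145:
   absences course    term  hours  grade_rank
1         0   Hist  Spring     16       145.0
4         2   Math  Summer     22       185.0
add column combined = t['absences'] + t['grade_rank']:
   absences course    term  hours  grade_rank  combined
1         0   Hist  Spring     16       145.0     145.0
4         2   Math  Summer     22       185.0     187.0

187.0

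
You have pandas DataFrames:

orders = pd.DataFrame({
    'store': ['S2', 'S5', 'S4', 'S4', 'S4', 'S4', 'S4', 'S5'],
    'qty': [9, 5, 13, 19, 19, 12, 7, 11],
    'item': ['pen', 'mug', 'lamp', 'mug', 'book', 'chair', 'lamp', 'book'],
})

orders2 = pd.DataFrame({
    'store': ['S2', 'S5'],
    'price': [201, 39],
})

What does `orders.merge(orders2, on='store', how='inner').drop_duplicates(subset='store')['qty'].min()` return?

merge on 'store' (how='inner') → 3 rows:
  store  qty  item  price
0    S2    9   pen    201
1    S5    5   mug     39
2    S5   11  book     39
drop duplicate store (keep=first):
  store  qty item  price
0    S2    9  pen    201
1    S5    5  mug     39
So min() = 5.

5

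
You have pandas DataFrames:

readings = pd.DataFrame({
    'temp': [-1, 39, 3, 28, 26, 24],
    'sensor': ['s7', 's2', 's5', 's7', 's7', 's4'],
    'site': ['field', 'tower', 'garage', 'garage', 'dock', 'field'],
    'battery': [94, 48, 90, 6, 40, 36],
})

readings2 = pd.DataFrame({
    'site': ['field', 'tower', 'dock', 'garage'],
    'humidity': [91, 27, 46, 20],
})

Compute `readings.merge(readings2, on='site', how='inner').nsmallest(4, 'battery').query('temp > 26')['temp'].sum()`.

67

merge on 'site' (how='inner') → 6 rows:
   temp sensor    site  battery  humidity
0    -1     s7   field       94        91
1    39     s2   tower       48        27
2     3     s5  garage       90        20
3    28     s7  garage        6        20
4    26     s7    dock       40        46
5    24     s4   field       36        91
take 4 rows with smallest battery:
   temp sensor    site  battery  humidity
3    28     s7  garage        6        20
5    24     s4   field       36        91
4    26     s7    dock       40        46
1    39     s2   tower       48        27
filter rows where temp > 26:
   temp sensor    site  battery  humidity
3    28     s7  garage        6        20
1    39     s2   tower       48        27
Reading off the sum of column 'temp', we get 67.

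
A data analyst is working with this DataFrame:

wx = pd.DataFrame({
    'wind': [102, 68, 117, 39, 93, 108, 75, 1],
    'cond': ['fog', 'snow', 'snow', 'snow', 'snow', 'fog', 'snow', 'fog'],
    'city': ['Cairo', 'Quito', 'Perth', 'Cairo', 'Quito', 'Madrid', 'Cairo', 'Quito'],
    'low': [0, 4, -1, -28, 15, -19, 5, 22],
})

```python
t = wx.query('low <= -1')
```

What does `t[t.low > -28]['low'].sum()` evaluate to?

-20

filter rows where low <= -1:
   wind  cond    city  low
2   117  snow   Perth   -1
3    39  snow   Cairo  -28
5   108   fog  Madrid  -19
filter rows where low > -28:
   wind  cond    city  low
2   117  snow   Perth   -1
5   108   fog  Madrid  -19
sum of column 'low' → -20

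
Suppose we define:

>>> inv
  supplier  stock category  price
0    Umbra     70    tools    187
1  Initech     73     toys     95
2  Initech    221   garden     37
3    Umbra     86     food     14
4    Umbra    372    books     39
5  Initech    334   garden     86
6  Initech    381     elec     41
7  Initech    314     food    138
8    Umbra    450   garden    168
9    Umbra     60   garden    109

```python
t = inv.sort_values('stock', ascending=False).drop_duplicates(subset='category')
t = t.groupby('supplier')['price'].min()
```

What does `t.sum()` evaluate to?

80

sort by stock descending:
  supplier  stock category  price
8    Umbra    450   garden    168
6  Initech    381     elec     41
4    Umbra    372    books     39
5  Initech    334   garden     86
7  Initech    314     food    138
2  Initech    221   garden     37
3    Umbra     86     food     14
1  Initech     73     toys     95
0    Umbra     70    tools    187
9    Umbra     60   garden    109
drop duplicate category (keep=first):
  supplier  stock category  price
8    Umbra    450   garden    168
6  Initech    381     elec     41
4    Umbra    372    books     39
7  Initech    314     food    138
1  Initech     73     toys     95
0    Umbra     70    tools    187
group by supplier, min of price:
supplier
Initech    41
Umbra      39
Name: price, dtype: int64
The sum of the resulting series is 80.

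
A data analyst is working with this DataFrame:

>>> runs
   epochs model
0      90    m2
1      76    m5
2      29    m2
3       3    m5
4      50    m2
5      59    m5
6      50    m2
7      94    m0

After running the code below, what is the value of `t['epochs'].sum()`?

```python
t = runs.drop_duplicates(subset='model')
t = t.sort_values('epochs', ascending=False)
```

drop duplicate model (keep=first):
   epochs model
0      90    m2
1      76    m5
7      94    m0
sort by epochs descending:
   epochs model
7      94    m0
0      90    m2
1      76    m5
Then the sum of column 'epochs': 260

260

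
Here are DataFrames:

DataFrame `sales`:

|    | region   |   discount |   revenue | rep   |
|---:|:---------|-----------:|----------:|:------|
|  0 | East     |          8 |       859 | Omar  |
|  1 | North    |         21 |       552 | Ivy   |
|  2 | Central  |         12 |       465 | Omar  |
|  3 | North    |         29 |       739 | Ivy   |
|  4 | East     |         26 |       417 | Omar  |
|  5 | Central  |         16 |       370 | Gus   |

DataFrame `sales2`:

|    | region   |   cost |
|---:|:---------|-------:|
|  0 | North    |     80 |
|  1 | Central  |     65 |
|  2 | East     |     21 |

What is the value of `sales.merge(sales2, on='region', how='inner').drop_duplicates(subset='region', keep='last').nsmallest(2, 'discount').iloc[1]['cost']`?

merge on 'region' (how='inner') → 6 rows:
    region  discount  revenue   rep  cost
0     East         8      859  Omar    21
1    North        21      552   Ivy    80
2  Central        12      465  Omar    65
3    North        29      739   Ivy    80
4     East        26      417  Omar    21
5  Central        16      370   Gus    65
drop duplicate region (keep=last):
    region  discount  revenue   rep  cost
3    North        29      739   Ivy    80
4     East        26      417  Omar    21
5  Central        16      370   Gus    65
take 2 rows with smallest discount:
    region  discount  revenue   rep  cost
5  Central        16      370   Gus    65
4     East        26      417  Omar    21
The value at position 1, column 'cost' is 21.

21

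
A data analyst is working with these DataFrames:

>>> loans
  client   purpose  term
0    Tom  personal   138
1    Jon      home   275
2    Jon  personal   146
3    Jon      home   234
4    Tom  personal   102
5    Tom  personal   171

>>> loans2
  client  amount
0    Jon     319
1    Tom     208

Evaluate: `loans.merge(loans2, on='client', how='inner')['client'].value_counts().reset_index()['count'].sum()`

merge on 'client' (how='inner') → 6 rows:
  client   purpose  term  amount
0    Tom  personal   138     208
1    Jon      home   275     319
2    Jon  personal   146     319
3    Jon      home   234     319
4    Tom  personal   102     208
5    Tom  personal   171     208
value_counts of client:
client
Tom    3
Jon    3
Name: count, dtype: int64
reset_index():
  client  count
0    Tom      3
1    Jon      3
Then the sum of column 'count': 6

6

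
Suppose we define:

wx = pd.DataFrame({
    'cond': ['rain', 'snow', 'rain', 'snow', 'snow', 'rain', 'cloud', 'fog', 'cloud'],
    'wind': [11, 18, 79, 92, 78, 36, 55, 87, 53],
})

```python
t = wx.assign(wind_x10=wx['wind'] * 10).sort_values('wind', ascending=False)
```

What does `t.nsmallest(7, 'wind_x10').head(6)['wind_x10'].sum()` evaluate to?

2510

add column wind_x10 = wx['wind'] * 10:
    cond  wind  wind_x10
0   rain    11       110
1   snow    18       180
2   rain    79       790
3   snow    92       920
4   snow    78       780
5   rain    36       360
6  cloud    55       550
7    fog    87       870
8  cloud    53       530
sort by wind descending:
    cond  wind  wind_x10
3   snow    92       920
7    fog    87       870
2   rain    79       790
4   snow    78       780
6  cloud    55       550
8  cloud    53       530
5   rain    36       360
1   snow    18       180
0   rain    11       110
take 7 rows with smallest wind_x10:
    cond  wind  wind_x10
0   rain    11       110
1   snow    18       180
5   rain    36       360
8  cloud    53       530
6  cloud    55       550
4   snow    78       780
2   rain    79       790
take first 6 rows:
    cond  wind  wind_x10
0   rain    11       110
1   snow    18       180
5   rain    36       360
8  cloud    53       530
6  cloud    55       550
4   snow    78       780
Finally, sum of column 'wind_x10' = 2510.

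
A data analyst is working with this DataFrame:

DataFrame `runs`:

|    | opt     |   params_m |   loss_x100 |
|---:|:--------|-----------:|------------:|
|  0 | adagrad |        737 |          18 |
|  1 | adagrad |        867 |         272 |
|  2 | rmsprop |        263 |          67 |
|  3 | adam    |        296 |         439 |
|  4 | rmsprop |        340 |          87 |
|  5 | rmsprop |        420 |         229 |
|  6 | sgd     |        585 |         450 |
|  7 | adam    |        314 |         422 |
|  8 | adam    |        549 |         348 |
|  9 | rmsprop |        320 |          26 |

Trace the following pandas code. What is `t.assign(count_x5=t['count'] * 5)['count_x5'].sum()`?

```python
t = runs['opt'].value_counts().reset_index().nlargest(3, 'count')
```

45

value_counts of opt:
opt
rmsprop    4
adam       3
adagrad    2
sgd        1
Name: count, dtype: int64
reset_index():
       opt  count
0  rmsprop      4
1     adam      3
2  adagrad      2
3      sgd      1
take 3 rows with largest count:
       opt  count
0  rmsprop      4
1     adam      3
2  adagrad      2
add column count_x5 = t['count'] * 5:
       opt  count  count_x5
0  rmsprop      4        20
1     adam      3        15
2  adagrad      2        10
Finally, sum of column 'count_x5' = 45.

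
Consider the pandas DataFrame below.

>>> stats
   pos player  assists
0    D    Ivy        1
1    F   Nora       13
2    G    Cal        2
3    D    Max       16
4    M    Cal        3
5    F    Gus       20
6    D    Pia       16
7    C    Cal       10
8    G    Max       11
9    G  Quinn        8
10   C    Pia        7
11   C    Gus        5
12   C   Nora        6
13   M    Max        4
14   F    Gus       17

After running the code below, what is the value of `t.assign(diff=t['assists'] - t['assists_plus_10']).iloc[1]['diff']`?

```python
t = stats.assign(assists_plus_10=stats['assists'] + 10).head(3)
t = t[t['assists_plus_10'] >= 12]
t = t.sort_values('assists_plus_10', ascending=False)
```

-10

add column assists_plus_10 = stats['assists'] + 10:
   pos player  assists  assists_plus_10
0    D    Ivy        1               11
1    F   Nora       13               23
2    G    Cal        2               12
3    D    Max       16               26
4    M    Cal        3               13
5    F    Gus       20               30
6    D    Pia       16               26
7    C    Cal       10               20
8    G    Max       11               21
9    G  Quinn        8               18
10   C    Pia        7               17
11   C    Gus        5               15
12   C   Nora        6               16
13   M    Max        4               14
14   F    Gus       17               27
take first 3 rows:
  pos player  assists  assists_plus_10
0   D    Ivy        1               11
1   F   Nora       13               23
2   G    Cal        2               12
filter rows where assists_plus_10 >= 12:
  pos player  assists  assists_plus_10
1   F   Nora       13               23
2   G    Cal        2               12
sort by assists_plus_10 descending:
  pos player  assists  assists_plus_10
1   F   Nora       13               23
2   G    Cal        2               12
add column diff = t['assists'] - t['assists_plus_10']:
  pos player  assists  assists_plus_10  diff
1   F   Nora       13               23   -10
2   G    Cal        2               12   -10
The value at position 1, column 'diff' is -10.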